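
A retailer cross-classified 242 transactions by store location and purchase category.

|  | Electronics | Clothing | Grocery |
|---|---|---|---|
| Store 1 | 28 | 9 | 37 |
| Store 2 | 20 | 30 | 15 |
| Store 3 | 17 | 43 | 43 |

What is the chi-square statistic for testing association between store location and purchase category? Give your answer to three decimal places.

29.547

Row totals: 74, 65, 103. Column totals: 65, 82, 95. Grand total N = 242.
Expected counts (row total × column total / N):
  Store 1, Electronics: 74×65/242 = 19.8760
  Store 1, Clothing: 74×82/242 = 25.0744
  Store 1, Grocery: 74×95/242 = 29.0496
  Store 2, Electronics: 65×65/242 = 17.4587
  Store 2, Clothing: 65×82/242 = 22.0248
  Store 2, Grocery: 65×95/242 = 25.5165
  Store 3, Electronics: 103×65/242 = 27.6653
  Store 3, Clothing: 103×82/242 = 34.9008
  Store 3, Grocery: 103×95/242 = 40.4339
Contributions (O − E)²/E:
  (28 − 19.8760)²/19.8760 = 3.3206
  (9 − 25.0744)²/25.0744 = 10.3048
  (37 − 29.0496)²/29.0496 = 2.1759
  (20 − 17.4587)²/17.4587 = 0.3699
  (30 − 22.0248)²/22.0248 = 2.8878
  (15 − 25.5165)²/25.5165 = 4.3343
  (17 − 27.6653)²/27.6653 = 4.1116
  (43 − 34.9008)²/34.9008 = 1.8795
  (43 − 40.4339)²/40.4339 = 0.1629
χ² = 3.3206 + 10.3048 + 2.1759 + 0.3699 + 2.8878 + 4.3343 + 4.1116 + 1.8795 + 0.1629 = 29.547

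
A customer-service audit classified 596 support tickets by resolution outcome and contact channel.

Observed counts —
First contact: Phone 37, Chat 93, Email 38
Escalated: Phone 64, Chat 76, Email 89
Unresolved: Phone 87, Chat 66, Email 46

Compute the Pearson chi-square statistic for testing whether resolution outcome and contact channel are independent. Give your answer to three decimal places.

Row totals: 168, 229, 199. Column totals: 188, 235, 173. Grand total N = 596.
Expected counts (row total × column total / N):
  First contact, Phone: 168×188/596 = 52.9933
  First contact, Chat: 168×235/596 = 66.2416
  First contact, Email: 168×173/596 = 48.7651
  Escalated, Phone: 229×188/596 = 72.2349
  Escalated, Chat: 229×235/596 = 90.2936
  Escalated, Email: 229×173/596 = 66.4715
  Unresolved, Phone: 199×188/596 = 62.7718
  Unresolved, Chat: 199×235/596 = 78.4648
  Unresolved, Email: 199×173/596 = 57.7634
Contributions (O − E)²/E:
  (37 − 52.9933)²/52.9933 = 4.8268
  (93 − 66.2416)²/66.2416 = 10.8091
  (38 − 48.7651)²/48.7651 = 2.3764
  (64 − 72.2349)²/72.2349 = 0.9388
  (76 − 90.2936)²/90.2936 = 2.2627
  (89 − 66.4715)²/66.4715 = 7.6354
  (87 − 62.7718)²/62.7718 = 9.3514
  (66 − 78.4648)²/78.4648 = 1.9801
  (46 − 57.7634)²/57.7634 = 2.3956
χ² = 4.8268 + 10.8091 + 2.3764 + 0.9388 + 2.2627 + 7.6354 + 9.3514 + 1.9801 + 2.3956 = 42.576

42.576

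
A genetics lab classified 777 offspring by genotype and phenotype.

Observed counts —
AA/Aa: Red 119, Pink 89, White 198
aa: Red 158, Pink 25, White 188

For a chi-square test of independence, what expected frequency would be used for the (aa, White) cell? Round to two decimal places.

Row total (aa) = 371; column total (White) = 386; grand total N = 777.
Expected count = (row total × column total) / N = 371 × 386 / 777 = 184.31.

184.31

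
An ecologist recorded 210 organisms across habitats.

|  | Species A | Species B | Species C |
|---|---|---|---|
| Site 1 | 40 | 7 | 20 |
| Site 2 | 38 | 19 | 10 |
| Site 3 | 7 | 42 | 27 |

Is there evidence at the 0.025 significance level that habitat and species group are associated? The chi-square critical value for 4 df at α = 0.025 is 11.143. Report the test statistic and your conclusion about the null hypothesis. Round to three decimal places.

Row totals: 67, 67, 76. Column totals: 85, 68, 57. Grand total N = 210.
Expected counts (row total × column total / N):
  Site 1, Species A: 67×85/210 = 27.1190
  Site 1, Species B: 67×68/210 = 21.6952
  Site 1, Species C: 67×57/210 = 18.1857
  Site 2, Species A: 67×85/210 = 27.1190
  Site 2, Species B: 67×68/210 = 21.6952
  Site 2, Species C: 67×57/210 = 18.1857
  Site 3, Species A: 76×85/210 = 30.7619
  Site 3, Species B: 76×68/210 = 24.6095
  Site 3, Species C: 76×57/210 = 20.6286
Contributions (O − E)²/E:
  (40 − 27.1190)²/27.1190 = 6.1182
  (7 − 21.6952)²/21.6952 = 9.9538
  (20 − 18.1857)²/18.1857 = 0.1810
  (38 − 27.1190)²/27.1190 = 4.3658
  (19 − 21.6952)²/21.6952 = 0.3348
  (10 − 18.1857)²/18.1857 = 3.6845
  (7 − 30.7619)²/30.7619 = 18.3548
  (42 − 24.6095)²/24.6095 = 12.2891
  (27 − 20.6286)²/20.6286 = 1.9679
χ² = 6.1182 + 9.9538 + 0.1810 + 4.3658 + 0.3348 + 3.6845 + 18.3548 + 12.2891 + 1.9679 = 57.250
df = (3−1)(3−1) = 4. Since 57.250 > 11.143, reject the null hypothesis of independence at α = 0.025.

57.250; reject H₀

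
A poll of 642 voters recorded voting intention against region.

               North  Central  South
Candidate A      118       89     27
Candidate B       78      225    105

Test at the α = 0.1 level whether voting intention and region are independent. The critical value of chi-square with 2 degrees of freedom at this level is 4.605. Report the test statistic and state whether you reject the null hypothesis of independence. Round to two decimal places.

71.23; reject H₀

Row totals: 234, 408. Column totals: 196, 314, 132. Grand total N = 642.
Expected counts (row total × column total / N):
  Candidate A, North: 234×196/642 = 71.439
  Candidate A, Central: 234×314/642 = 114.449
  Candidate A, South: 234×132/642 = 48.112
  Candidate B, North: 408×196/642 = 124.561
  Candidate B, Central: 408×314/642 = 199.551
  Candidate B, South: 408×132/642 = 83.888
Contributions (O − E)²/E:
  (118 − 71.439)²/71.439 = 30.3465
  (89 − 114.449)²/114.449 = 5.6589
  (27 − 48.112)²/48.112 = 9.2641
  (78 − 124.561)²/124.561 = 17.4045
  (225 − 199.551)²/199.551 = 3.2455
  (105 − 83.888)²/83.888 = 5.3132
χ² = 30.3465 + 5.6589 + 9.2641 + 17.4045 + 3.2455 + 5.3132 = 71.23
df = (2−1)(3−1) = 2. Since 71.23 > 4.605, reject the null hypothesis of independence at α = 0.1.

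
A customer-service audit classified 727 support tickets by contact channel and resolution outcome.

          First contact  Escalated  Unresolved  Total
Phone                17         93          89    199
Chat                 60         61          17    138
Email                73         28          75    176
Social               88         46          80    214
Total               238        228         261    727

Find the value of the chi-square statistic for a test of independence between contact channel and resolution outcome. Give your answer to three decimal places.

119.472

Grand total N = 727.
Expected counts (row total × column total / N):
  Phone, First contact: 199×238/727 = 65.1472
  Phone, Escalated: 199×228/727 = 62.4099
  Phone, Unresolved: 199×261/727 = 71.4429
  Chat, First contact: 138×238/727 = 45.1774
  Chat, Escalated: 138×228/727 = 43.2792
  Chat, Unresolved: 138×261/727 = 49.5433
  Email, First contact: 176×238/727 = 57.6176
  Email, Escalated: 176×228/727 = 55.1967
  Email, Unresolved: 176×261/727 = 63.1857
  Social, First contact: 214×238/727 = 70.0578
  Social, Escalated: 214×228/727 = 67.1142
  Social, Unresolved: 214×261/727 = 76.8281
Contributions (O − E)²/E:
  (17 − 65.1472)²/65.1472 = 35.5833
  (93 − 62.4099)²/62.4099 = 14.9937
  (89 − 71.4429)²/71.4429 = 4.3147
  (60 − 45.1774)²/45.1774 = 4.8633
  (61 − 43.2792)²/43.2792 = 7.2558
  (17 − 49.5433)²/49.5433 = 21.3766
  (73 − 57.6176)²/57.6176 = 4.1067
  (28 − 55.1967)²/55.1967 = 13.4004
  (75 − 63.1857)²/63.1857 = 2.2090
  (88 − 70.0578)²/70.0578 = 4.5951
  (46 − 67.1142)²/67.1142 = 6.6426
  (80 − 76.8281)²/76.8281 = 0.1310
χ² = 35.5833 + 14.9937 + 4.3147 + 4.8633 + 7.2558 + 21.3766 + 4.1067 + 13.4004 + 2.2090 + 4.5951 + 6.6426 + 0.1310 = 119.472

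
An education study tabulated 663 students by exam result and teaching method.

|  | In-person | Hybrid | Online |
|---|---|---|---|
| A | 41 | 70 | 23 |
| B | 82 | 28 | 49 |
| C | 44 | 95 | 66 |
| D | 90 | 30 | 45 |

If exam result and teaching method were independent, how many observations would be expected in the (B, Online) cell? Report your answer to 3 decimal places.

43.887

Row total (B) = 159; column total (Online) = 183; grand total N = 663.
Expected count = (row total × column total) / N = 159 × 183 / 663 = 43.887.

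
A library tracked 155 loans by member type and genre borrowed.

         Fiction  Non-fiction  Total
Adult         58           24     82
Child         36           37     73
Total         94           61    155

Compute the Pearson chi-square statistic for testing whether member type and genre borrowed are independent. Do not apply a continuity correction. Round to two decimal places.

7.42

Grand total N = 155.
Expected counts (row total × column total / N):
  Adult, Fiction: 82×94/155 = 49.729
  Adult, Non-fiction: 82×61/155 = 32.271
  Child, Fiction: 73×94/155 = 44.271
  Child, Non-fiction: 73×61/155 = 28.729
Contributions (O − E)²/E:
  (58 − 49.729)²/49.729 = 1.3756
  (24 − 32.271)²/32.271 = 2.1198
  (36 − 44.271)²/44.271 = 1.5452
  (37 − 28.729)²/28.729 = 2.3812
χ² = 1.3756 + 2.1198 + 1.5452 + 2.3812 = 7.42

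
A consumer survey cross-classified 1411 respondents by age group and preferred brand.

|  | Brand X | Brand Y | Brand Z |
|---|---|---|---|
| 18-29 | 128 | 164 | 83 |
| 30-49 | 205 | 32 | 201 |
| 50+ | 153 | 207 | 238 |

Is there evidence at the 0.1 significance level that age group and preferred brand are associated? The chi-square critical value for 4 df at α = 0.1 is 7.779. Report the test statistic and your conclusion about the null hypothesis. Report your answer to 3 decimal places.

Row totals: 375, 438, 598. Column totals: 486, 403, 522. Grand total N = 1411.
Expected counts (row total × column total / N):
  18-29, Brand X: 375×486/1411 = 129.1637
  18-29, Brand Y: 375×403/1411 = 107.1049
  18-29, Brand Z: 375×522/1411 = 138.7314
  30-49, Brand X: 438×486/1411 = 150.8632
  30-49, Brand Y: 438×403/1411 = 125.0985
  30-49, Brand Z: 438×522/1411 = 162.0383
  50+, Brand X: 598×486/1411 = 205.9731
  50+, Brand Y: 598×403/1411 = 170.7966
  50+, Brand Z: 598×522/1411 = 221.2303
Contributions (O − E)²/E:
  (128 − 129.1637)²/129.1637 = 0.0105
  (164 − 107.1049)²/107.1049 = 30.2232
  (83 − 138.7314)²/138.7314 = 22.3885
  (205 − 150.8632)²/150.8632 = 19.4268
  (32 − 125.0985)²/125.0985 = 69.2840
  (201 − 162.0383)²/162.0383 = 9.3682
  (153 − 205.9731)²/205.9731 = 13.6239
  (207 − 170.7966)²/170.7966 = 7.6740
  (238 − 221.2303)²/221.2303 = 1.2712
χ² = 0.0105 + 30.2232 + 22.3885 + 19.4268 + 69.2840 + 9.3682 + 13.6239 + 7.6740 + 1.2712 = 173.270
df = (3−1)(3−1) = 4. Since 173.270 > 7.779, reject the null hypothesis of independence at α = 0.1.

173.270; reject H₀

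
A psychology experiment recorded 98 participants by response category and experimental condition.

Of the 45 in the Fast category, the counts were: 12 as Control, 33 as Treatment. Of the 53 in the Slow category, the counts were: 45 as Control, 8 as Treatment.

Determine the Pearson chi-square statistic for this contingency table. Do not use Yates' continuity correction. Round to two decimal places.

33.92

Row totals: 45, 53. Column totals: 57, 41. Grand total N = 98.
Expected counts (row total × column total / N):
  Fast, Control: 45×57/98 = 26.1735
  Fast, Treatment: 45×41/98 = 18.8265
  Slow, Control: 53×57/98 = 30.8265
  Slow, Treatment: 53×41/98 = 22.1735
Contributions (O − E)²/E:
  (12 − 26.1735)²/26.1735 = 7.6752
  (33 − 18.8265)²/18.8265 = 10.6705
  (45 − 30.8265)²/30.8265 = 6.5167
  (8 − 22.1735)²/22.1735 = 9.0598
χ² = 7.6752 + 10.6705 + 6.5167 + 9.0598 = 33.92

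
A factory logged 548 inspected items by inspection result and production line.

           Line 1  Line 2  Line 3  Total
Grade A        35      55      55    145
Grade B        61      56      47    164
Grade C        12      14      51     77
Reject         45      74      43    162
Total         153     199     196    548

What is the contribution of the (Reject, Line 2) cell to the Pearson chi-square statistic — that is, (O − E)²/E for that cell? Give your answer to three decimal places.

Row total (Reject) = 162; column total (Line 2) = 199; N = 548.
Expected count E = 162 × 199 / 548 = 58.8285.
Contribution = (O − E)²/E = (74 − 58.8285)² / 58.8285 = 3.913.

3.913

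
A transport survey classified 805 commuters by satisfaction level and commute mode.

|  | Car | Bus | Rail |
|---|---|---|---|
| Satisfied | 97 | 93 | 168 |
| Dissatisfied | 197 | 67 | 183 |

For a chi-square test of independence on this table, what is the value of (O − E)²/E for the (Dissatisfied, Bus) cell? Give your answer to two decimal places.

Row total (Dissatisfied) = 447; column total (Bus) = 160; N = 805.
Expected count E = 447 × 160 / 805 = 88.845.
Contribution = (O − E)²/E = (67 − 88.845)² / 88.845 = 5.37.

5.37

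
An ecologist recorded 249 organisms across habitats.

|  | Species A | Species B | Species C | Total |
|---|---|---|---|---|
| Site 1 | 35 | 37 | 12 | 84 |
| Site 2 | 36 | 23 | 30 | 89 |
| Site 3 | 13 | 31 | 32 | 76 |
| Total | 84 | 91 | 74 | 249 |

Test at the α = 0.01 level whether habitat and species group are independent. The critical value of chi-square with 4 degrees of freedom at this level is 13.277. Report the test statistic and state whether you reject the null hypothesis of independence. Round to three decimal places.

24.576; reject H₀

Grand total N = 249.
Expected counts (row total × column total / N):
  Site 1, Species A: 84×84/249 = 28.33735
  Site 1, Species B: 84×91/249 = 30.69880
  Site 1, Species C: 84×74/249 = 24.96386
  Site 2, Species A: 89×84/249 = 30.02410
  Site 2, Species B: 89×91/249 = 32.52610
  Site 2, Species C: 89×74/249 = 26.44980
  Site 3, Species A: 76×84/249 = 25.63855
  Site 3, Species B: 76×91/249 = 27.77510
  Site 3, Species C: 76×74/249 = 22.58635
Contributions (O − E)²/E:
  (35 − 28.33735)²/28.33735 = 1.5665
  (37 − 30.69880)²/30.69880 = 1.2934
  (12 − 24.96386)²/24.96386 = 6.7322
  (36 − 30.02410)²/30.02410 = 1.1894
  (23 − 32.52610)²/32.52610 = 2.7900
  (30 − 26.44980)²/26.44980 = 0.4765
  (13 − 25.63855)²/25.63855 = 6.2302
  (31 − 27.77510)²/27.77510 = 0.3744
  (32 − 22.58635)²/22.58635 = 3.9235
χ² = 1.5665 + 1.2934 + 6.7322 + 1.1894 + 2.7900 + 0.4765 + 6.2302 + 0.3744 + 3.9235 = 24.576
df = (3−1)(3−1) = 4. Since 24.576 > 13.277, reject the null hypothesis of independence at α = 0.01.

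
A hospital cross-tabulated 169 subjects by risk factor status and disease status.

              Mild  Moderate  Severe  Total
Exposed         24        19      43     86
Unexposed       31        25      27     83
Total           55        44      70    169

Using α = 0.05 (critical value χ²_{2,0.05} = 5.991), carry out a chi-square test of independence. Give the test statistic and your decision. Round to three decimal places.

5.315; fail to reject H₀

Grand total N = 169.
Expected counts (row total × column total / N):
  Exposed, Mild: 86×55/169 = 27.9882
  Exposed, Moderate: 86×44/169 = 22.3905
  Exposed, Severe: 86×70/169 = 35.6213
  Unexposed, Mild: 83×55/169 = 27.0118
  Unexposed, Moderate: 83×44/169 = 21.6095
  Unexposed, Severe: 83×70/169 = 34.3787
Contributions (O − E)²/E:
  (24 − 27.9882)²/27.9882 = 0.5683
  (19 − 22.3905)²/22.3905 = 0.5134
  (43 − 35.6213)²/35.6213 = 1.5284
  (31 − 27.0118)²/27.0118 = 0.5888
  (25 − 21.6095)²/21.6095 = 0.5320
  (27 − 34.3787)²/34.3787 = 1.5837
χ² = 0.5683 + 0.5134 + 1.5284 + 0.5888 + 0.5320 + 1.5837 = 5.315
df = (2−1)(3−1) = 2. Since 5.315 < 5.991, fail to reject the null hypothesis of independence at α = 0.05.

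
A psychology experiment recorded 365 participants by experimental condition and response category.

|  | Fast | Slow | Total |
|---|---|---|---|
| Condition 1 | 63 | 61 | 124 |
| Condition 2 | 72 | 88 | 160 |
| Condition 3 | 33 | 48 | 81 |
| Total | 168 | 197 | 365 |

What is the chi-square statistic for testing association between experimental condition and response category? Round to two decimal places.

2.12

Grand total N = 365.
Expected counts (row total × column total / N):
  Condition 1, Fast: 124×168/365 = 57.074
  Condition 1, Slow: 124×197/365 = 66.926
  Condition 2, Fast: 160×168/365 = 73.644
  Condition 2, Slow: 160×197/365 = 86.356
  Condition 3, Fast: 81×168/365 = 37.282
  Condition 3, Slow: 81×197/365 = 43.718
Contributions (O − E)²/E:
  (63 − 57.074)²/57.074 = 0.6153
  (61 − 66.926)²/66.926 = 0.5247
  (72 − 73.644)²/73.644 = 0.0367
  (88 − 86.356)²/86.356 = 0.0313
  (33 − 37.282)²/37.282 = 0.4918
  (48 − 43.718)²/43.718 = 0.4194
χ² = 0.6153 + 0.5247 + 0.0367 + 0.0313 + 0.4918 + 0.4194 = 2.12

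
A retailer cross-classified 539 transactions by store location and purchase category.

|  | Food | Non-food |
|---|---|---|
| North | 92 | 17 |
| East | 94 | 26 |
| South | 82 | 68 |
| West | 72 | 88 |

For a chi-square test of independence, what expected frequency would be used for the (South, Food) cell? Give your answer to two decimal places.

Row total (South) = 150; column total (Food) = 340; grand total N = 539.
Expected count = (row total × column total) / N = 150 × 340 / 539 = 94.62.

94.62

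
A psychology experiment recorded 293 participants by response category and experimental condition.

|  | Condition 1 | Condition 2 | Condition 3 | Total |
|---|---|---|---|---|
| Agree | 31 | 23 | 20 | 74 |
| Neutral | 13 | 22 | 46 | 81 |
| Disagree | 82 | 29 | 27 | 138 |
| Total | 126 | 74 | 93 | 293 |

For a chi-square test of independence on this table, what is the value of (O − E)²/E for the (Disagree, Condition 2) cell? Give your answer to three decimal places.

0.983

Row total (Disagree) = 138; column total (Condition 2) = 74; N = 293.
Expected count E = 138 × 74 / 293 = 34.8532.
Contribution = (O − E)²/E = (29 − 34.8532)² / 34.8532 = 0.983.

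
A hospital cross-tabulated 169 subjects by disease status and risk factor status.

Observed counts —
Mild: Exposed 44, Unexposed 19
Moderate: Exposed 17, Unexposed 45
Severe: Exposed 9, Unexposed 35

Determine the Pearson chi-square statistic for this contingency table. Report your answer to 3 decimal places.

33.953

Row totals: 63, 62, 44. Column totals: 70, 99. Grand total N = 169.
Expected counts (row total × column total / N):
  Mild, Exposed: 63×70/169 = 26.0947
  Mild, Unexposed: 63×99/169 = 36.9053
  Moderate, Exposed: 62×70/169 = 25.6805
  Moderate, Unexposed: 62×99/169 = 36.3195
  Severe, Exposed: 44×70/169 = 18.2249
  Severe, Unexposed: 44×99/169 = 25.7751
Contributions (O − E)²/E:
  (44 − 26.0947)²/26.0947 = 12.2860
  (19 − 36.9053)²/36.9053 = 8.6871
  (17 − 25.6805)²/25.6805 = 2.9342
  (45 − 36.3195)²/36.3195 = 2.0747
  (9 − 18.2249)²/18.2249 = 4.6694
  (35 − 25.7751)²/25.7751 = 3.3016
χ² = 12.2860 + 8.6871 + 2.9342 + 2.0747 + 4.6694 + 3.3016 = 33.953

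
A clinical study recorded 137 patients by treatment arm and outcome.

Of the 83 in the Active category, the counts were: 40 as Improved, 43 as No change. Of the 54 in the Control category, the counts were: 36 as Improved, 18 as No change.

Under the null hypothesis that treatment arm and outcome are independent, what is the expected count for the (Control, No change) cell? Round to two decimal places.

Row total (Control) = 54; column total (No change) = 61; grand total N = 137.
Expected count = (row total × column total) / N = 54 × 61 / 137 = 24.04.

24.04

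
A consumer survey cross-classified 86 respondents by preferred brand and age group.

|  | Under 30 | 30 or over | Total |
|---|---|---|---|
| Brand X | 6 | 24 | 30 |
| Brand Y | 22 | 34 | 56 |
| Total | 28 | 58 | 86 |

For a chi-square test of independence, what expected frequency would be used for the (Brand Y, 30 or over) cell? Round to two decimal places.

37.77

Row total (Brand Y) = 56; column total (30 or over) = 58; grand total N = 86.
Expected count = (row total × column total) / N = 56 × 58 / 86 = 37.77.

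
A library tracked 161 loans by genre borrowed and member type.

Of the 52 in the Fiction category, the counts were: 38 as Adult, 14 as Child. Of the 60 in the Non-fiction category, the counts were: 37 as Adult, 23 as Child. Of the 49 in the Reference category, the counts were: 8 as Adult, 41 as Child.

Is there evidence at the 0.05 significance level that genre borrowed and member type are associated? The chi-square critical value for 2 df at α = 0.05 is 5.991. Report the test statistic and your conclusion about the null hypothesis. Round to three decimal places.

36.448; reject H₀

Row totals: 52, 60, 49. Column totals: 83, 78. Grand total N = 161.
Expected counts (row total × column total / N):
  Fiction, Adult: 52×83/161 = 26.80745
  Fiction, Child: 52×78/161 = 25.19255
  Non-fiction, Adult: 60×83/161 = 30.93168
  Non-fiction, Child: 60×78/161 = 29.06832
  Reference, Adult: 49×83/161 = 25.26087
  Reference, Child: 49×78/161 = 23.73913
Contributions (O − E)²/E:
  (38 − 26.80745)²/26.80745 = 4.6731
  (14 − 25.19255)²/25.19255 = 4.9726
  (37 − 30.93168)²/30.93168 = 1.1905
  (23 − 29.06832)²/29.06832 = 1.2668
  (8 − 25.26087)²/25.26087 = 11.7944
  (41 − 23.73913)²/23.73913 = 12.5505
χ² = 4.6731 + 4.9726 + 1.1905 + 1.2668 + 11.7944 + 12.5505 = 36.448
df = (3−1)(2−1) = 2. Since 36.448 > 5.991, reject the null hypothesis of independence at α = 0.05.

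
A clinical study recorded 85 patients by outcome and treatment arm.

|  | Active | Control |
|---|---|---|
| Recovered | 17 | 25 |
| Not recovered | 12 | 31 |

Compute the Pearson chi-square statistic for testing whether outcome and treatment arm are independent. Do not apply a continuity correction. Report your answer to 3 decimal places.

1.493

Row totals: 42, 43. Column totals: 29, 56. Grand total N = 85.
Expected counts (row total × column total / N):
  Recovered, Active: 42×29/85 = 14.3294
  Recovered, Control: 42×56/85 = 27.6706
  Not recovered, Active: 43×29/85 = 14.6706
  Not recovered, Control: 43×56/85 = 28.3294
Contributions (O − E)²/E:
  (17 − 14.3294)²/14.3294 = 0.4977
  (25 − 27.6706)²/27.6706 = 0.2578
  (12 − 14.6706)²/14.6706 = 0.4861
  (31 − 28.3294)²/28.3294 = 0.2518
χ² = 0.4977 + 0.2578 + 0.4861 + 0.2518 = 1.493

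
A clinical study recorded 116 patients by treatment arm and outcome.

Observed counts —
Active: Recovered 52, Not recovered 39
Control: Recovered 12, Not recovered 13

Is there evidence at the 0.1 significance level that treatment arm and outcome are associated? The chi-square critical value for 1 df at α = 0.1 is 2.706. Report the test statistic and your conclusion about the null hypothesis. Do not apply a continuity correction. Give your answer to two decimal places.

0.66; fail to reject H₀

Row totals: 91, 25. Column totals: 64, 52. Grand total N = 116.
Expected counts (row total × column total / N):
  Active, Recovered: 91×64/116 = 50.207
  Active, Not recovered: 91×52/116 = 40.793
  Control, Recovered: 25×64/116 = 13.793
  Control, Not recovered: 25×52/116 = 11.207
Contributions (O − E)²/E:
  (52 − 50.207)²/50.207 = 0.0640
  (39 − 40.793)²/40.793 = 0.0788
  (12 − 13.793)²/13.793 = 0.2331
  (13 − 11.207)²/11.207 = 0.2869
χ² = 0.0640 + 0.0788 + 0.2331 + 0.2869 = 0.66
df = (2−1)(2−1) = 1. Since 0.66 < 2.706, fail to reject the null hypothesis of independence at α = 0.1.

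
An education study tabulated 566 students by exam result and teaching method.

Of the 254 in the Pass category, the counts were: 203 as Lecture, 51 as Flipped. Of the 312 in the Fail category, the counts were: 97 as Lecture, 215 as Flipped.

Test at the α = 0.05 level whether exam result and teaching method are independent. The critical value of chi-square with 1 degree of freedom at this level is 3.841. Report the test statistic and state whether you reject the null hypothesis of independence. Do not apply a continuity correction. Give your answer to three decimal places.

Row totals: 254, 312. Column totals: 300, 266. Grand total N = 566.
Expected counts (row total × column total / N):
  Pass, Lecture: 254×300/566 = 134.6290
  Pass, Flipped: 254×266/566 = 119.3710
  Fail, Lecture: 312×300/566 = 165.3710
  Fail, Flipped: 312×266/566 = 146.6290
Contributions (O − E)²/E:
  (203 − 134.6290)²/134.6290 = 34.7220
  (51 − 119.3710)²/119.3710 = 39.1602
  (97 − 165.3710)²/165.3710 = 28.2673
  (215 − 146.6290)²/146.6290 = 31.8804
χ² = 34.7220 + 39.1602 + 28.2673 + 31.8804 = 134.030
df = (2−1)(2−1) = 1. Since 134.030 > 3.841, reject the null hypothesis of independence at α = 0.05.

134.030; reject H₀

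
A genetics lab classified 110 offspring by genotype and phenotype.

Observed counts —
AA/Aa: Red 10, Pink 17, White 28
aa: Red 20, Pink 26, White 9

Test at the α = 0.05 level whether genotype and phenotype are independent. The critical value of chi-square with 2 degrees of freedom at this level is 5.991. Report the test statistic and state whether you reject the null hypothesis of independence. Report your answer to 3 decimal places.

14.974; reject H₀

Row totals: 55, 55. Column totals: 30, 43, 37. Grand total N = 110.
Expected counts (row total × column total / N):
  AA/Aa, Red: 55×30/110 = 15.0000
  AA/Aa, Pink: 55×43/110 = 21.5000
  AA/Aa, White: 55×37/110 = 18.5000
  aa, Red: 55×30/110 = 15.0000
  aa, Pink: 55×43/110 = 21.5000
  aa, White: 55×37/110 = 18.5000
Contributions (O − E)²/E:
  (10 − 15.0000)²/15.0000 = 1.6667
  (17 − 21.5000)²/21.5000 = 0.9419
  (28 − 18.5000)²/18.5000 = 4.8784
  (20 − 15.0000)²/15.0000 = 1.6667
  (26 − 21.5000)²/21.5000 = 0.9419
  (9 − 18.5000)²/18.5000 = 4.8784
χ² = 1.6667 + 0.9419 + 4.8784 + 1.6667 + 0.9419 + 4.8784 = 14.974
df = (2−1)(3−1) = 2. Since 14.974 > 5.991, reject the null hypothesis of independence at α = 0.05.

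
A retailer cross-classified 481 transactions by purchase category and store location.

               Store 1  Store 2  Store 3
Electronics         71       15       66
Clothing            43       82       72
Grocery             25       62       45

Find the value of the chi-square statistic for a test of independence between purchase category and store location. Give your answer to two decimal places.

63.27

Row totals: 152, 197, 132. Column totals: 139, 159, 183. Grand total N = 481.
Expected counts (row total × column total / N):
  Electronics, Store 1: 152×139/481 = 43.9252
  Electronics, Store 2: 152×159/481 = 50.2453
  Electronics, Store 3: 152×183/481 = 57.8295
  Clothing, Store 1: 197×139/481 = 56.9293
  Clothing, Store 2: 197×159/481 = 65.1206
  Clothing, Store 3: 197×183/481 = 74.9501
  Grocery, Store 1: 132×139/481 = 38.1455
  Grocery, Store 2: 132×159/481 = 43.6341
  Grocery, Store 3: 132×183/481 = 50.2204
Contributions (O − E)²/E:
  (71 − 43.9252)²/43.9252 = 16.6885
  (15 − 50.2453)²/50.2453 = 24.7233
  (66 − 57.8295)²/57.8295 = 1.1544
  (43 − 56.9293)²/56.9293 = 3.4082
  (82 − 65.1206)²/65.1206 = 4.3752
  (72 − 74.9501)²/74.9501 = 0.1161
  (25 − 38.1455)²/38.1455 = 4.5301
  (62 − 43.6341)²/43.6341 = 7.7303
  (45 − 50.2204)²/50.2204 = 0.5427
χ² = 16.6885 + 24.7233 + 1.1544 + 3.4082 + 4.3752 + 0.1161 + 4.5301 + 7.7303 + 0.5427 = 63.27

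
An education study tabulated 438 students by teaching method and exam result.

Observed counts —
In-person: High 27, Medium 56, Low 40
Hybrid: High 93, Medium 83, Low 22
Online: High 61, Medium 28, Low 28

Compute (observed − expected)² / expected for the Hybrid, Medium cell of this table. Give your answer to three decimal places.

Row total (Hybrid) = 198; column total (Medium) = 167; N = 438.
Expected count E = 198 × 167 / 438 = 75.4932.
Contribution = (O − E)²/E = (83 − 75.4932)² / 75.4932 = 0.746.

0.746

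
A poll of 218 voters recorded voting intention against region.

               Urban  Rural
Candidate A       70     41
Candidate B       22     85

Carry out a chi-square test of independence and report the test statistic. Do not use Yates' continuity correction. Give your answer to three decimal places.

Row totals: 111, 107. Column totals: 92, 126. Grand total N = 218.
Expected counts (row total × column total / N):
  Candidate A, Urban: 111×92/218 = 46.84404
  Candidate A, Rural: 111×126/218 = 64.15596
  Candidate B, Urban: 107×92/218 = 45.15596
  Candidate B, Rural: 107×126/218 = 61.84404
Contributions (O − E)²/E:
  (70 − 46.84404)²/46.84404 = 11.4465
  (41 − 64.15596)²/64.15596 = 8.3577
  (22 − 45.15596)²/45.15596 = 11.8744
  (85 − 61.84404)²/61.84404 = 8.6702
χ² = 11.4465 + 8.3577 + 11.8744 + 8.6702 = 40.349

40.349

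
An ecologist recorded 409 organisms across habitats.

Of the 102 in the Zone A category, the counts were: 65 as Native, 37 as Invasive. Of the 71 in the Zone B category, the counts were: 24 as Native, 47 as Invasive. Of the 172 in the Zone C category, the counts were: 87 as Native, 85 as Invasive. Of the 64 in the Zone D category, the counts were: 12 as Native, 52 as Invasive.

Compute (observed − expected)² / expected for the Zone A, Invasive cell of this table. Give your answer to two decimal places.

Row total (Zone A) = 102; column total (Invasive) = 221; N = 409.
Expected count E = 102 × 221 / 409 = 55.115.
Contribution = (O − E)²/E = (37 − 55.115)² / 55.115 = 5.95.

5.95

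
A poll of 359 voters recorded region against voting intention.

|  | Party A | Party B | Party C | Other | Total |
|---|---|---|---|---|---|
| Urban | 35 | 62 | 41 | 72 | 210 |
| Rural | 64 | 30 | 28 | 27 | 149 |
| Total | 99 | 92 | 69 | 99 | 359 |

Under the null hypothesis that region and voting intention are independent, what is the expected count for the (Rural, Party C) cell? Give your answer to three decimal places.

Row total (Rural) = 149; column total (Party C) = 69; grand total N = 359.
Expected count = (row total × column total) / N = 149 × 69 / 359 = 28.638.

28.638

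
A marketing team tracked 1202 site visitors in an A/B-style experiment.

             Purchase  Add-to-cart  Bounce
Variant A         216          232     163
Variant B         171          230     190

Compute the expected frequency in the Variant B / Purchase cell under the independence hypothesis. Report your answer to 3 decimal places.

Row total (Variant B) = 591; column total (Purchase) = 387; grand total N = 1202.
Expected count = (row total × column total) / N = 591 × 387 / 1202 = 190.280.

190.280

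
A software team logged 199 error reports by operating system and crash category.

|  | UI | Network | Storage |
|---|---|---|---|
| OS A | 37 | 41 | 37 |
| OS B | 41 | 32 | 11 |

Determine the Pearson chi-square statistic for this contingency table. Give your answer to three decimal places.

10.832

Row totals: 115, 84. Column totals: 78, 73, 48. Grand total N = 199.
Expected counts (row total × column total / N):
  OS A, UI: 115×78/199 = 45.0754
  OS A, Network: 115×73/199 = 42.1859
  OS A, Storage: 115×48/199 = 27.7387
  OS B, UI: 84×78/199 = 32.9246
  OS B, Network: 84×73/199 = 30.8141
  OS B, Storage: 84×48/199 = 20.2613
Contributions (O − E)²/E:
  (37 − 45.0754)²/45.0754 = 1.4467
  (41 − 42.1859)²/42.1859 = 0.0333
  (37 − 27.7387)²/27.7387 = 3.0921
  (41 − 32.9246)²/32.9246 = 1.9806
  (32 − 30.8141)²/30.8141 = 0.0456
  (11 − 20.2613)²/20.2613 = 4.2333
χ² = 1.4467 + 0.0333 + 3.0921 + 1.9806 + 0.0456 + 4.2333 = 10.832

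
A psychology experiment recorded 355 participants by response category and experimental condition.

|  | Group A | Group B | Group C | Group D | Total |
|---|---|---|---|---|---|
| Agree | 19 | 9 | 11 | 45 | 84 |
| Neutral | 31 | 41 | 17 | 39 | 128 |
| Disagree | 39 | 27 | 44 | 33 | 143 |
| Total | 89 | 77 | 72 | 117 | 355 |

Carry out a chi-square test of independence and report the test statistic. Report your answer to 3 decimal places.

40.305

Grand total N = 355.
Expected counts (row total × column total / N):
  Agree, Group A: 84×89/355 = 21.0592
  Agree, Group B: 84×77/355 = 18.2197
  Agree, Group C: 84×72/355 = 17.0366
  Agree, Group D: 84×117/355 = 27.6845
  Neutral, Group A: 128×89/355 = 32.0901
  Neutral, Group B: 128×77/355 = 27.7634
  Neutral, Group C: 128×72/355 = 25.9606
  Neutral, Group D: 128×117/355 = 42.1859
  Disagree, Group A: 143×89/355 = 35.8507
  Disagree, Group B: 143×77/355 = 31.0169
  Disagree, Group C: 143×72/355 = 29.0028
  Disagree, Group D: 143×117/355 = 47.1296
Contributions (O − E)²/E:
  (19 − 21.0592)²/21.0592 = 0.2014
  (9 − 18.2197)²/18.2197 = 4.6654
  (11 − 17.0366)²/17.0366 = 2.1390
  (45 − 27.6845)²/27.6845 = 10.8301
  (31 − 32.0901)²/32.0901 = 0.0370
  (41 − 27.7634)²/27.7634 = 6.3107
  (17 − 25.9606)²/25.9606 = 3.0929
  (39 − 42.1859)²/42.1859 = 0.2406
  (39 − 35.8507)²/35.8507 = 0.2766
  (27 − 31.0169)²/31.0169 = 0.5202
  (44 − 29.0028)²/29.0028 = 7.7550
  (33 − 47.1296)²/47.1296 = 4.2361
χ² = 0.2014 + 4.6654 + 2.1390 + 10.8301 + 0.0370 + 6.3107 + 3.0929 + 0.2406 + 0.2766 + 0.5202 + 7.7550 + 4.2361 = 40.305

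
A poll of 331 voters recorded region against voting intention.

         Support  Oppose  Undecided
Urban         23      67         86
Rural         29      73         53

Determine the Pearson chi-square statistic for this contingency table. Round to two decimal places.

Row totals: 176, 155. Column totals: 52, 140, 139. Grand total N = 331.
Expected counts (row total × column total / N):
  Urban, Support: 176×52/331 = 27.650
  Urban, Oppose: 176×140/331 = 74.441
  Urban, Undecided: 176×139/331 = 73.909
  Rural, Support: 155×52/331 = 24.350
  Rural, Oppose: 155×140/331 = 65.559
  Rural, Undecided: 155×139/331 = 65.091
Contributions (O − E)²/E:
  (23 − 27.650)²/27.650 = 0.7820
  (67 − 74.441)²/74.441 = 0.7438
  (86 − 73.909)²/73.909 = 1.9780
  (29 − 24.350)²/24.350 = 0.8880
  (73 − 65.559)²/65.559 = 0.8446
  (53 − 65.091)²/65.091 = 2.2460
χ² = 0.7820 + 0.7438 + 1.9780 + 0.8880 + 0.8446 + 2.2460 = 7.48

7.48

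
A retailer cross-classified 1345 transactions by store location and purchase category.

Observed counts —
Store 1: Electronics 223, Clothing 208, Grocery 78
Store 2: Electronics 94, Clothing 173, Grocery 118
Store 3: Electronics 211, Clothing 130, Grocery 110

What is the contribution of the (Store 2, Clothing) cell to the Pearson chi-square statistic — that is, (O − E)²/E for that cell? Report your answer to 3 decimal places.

4.884

Row total (Store 2) = 385; column total (Clothing) = 511; N = 1345.
Expected count E = 385 × 511 / 1345 = 146.2714.
Contribution = (O − E)²/E = (173 − 146.2714)² / 146.2714 = 4.884.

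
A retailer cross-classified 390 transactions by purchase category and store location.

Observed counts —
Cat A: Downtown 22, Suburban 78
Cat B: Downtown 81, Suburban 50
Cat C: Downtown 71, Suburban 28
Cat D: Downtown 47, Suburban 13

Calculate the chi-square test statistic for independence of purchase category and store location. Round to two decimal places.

Row totals: 100, 131, 99, 60. Column totals: 221, 169. Grand total N = 390.
Expected counts (row total × column total / N):
  Cat A, Downtown: 100×221/390 = 56.667
  Cat A, Suburban: 100×169/390 = 43.333
  Cat B, Downtown: 131×221/390 = 74.233
  Cat B, Suburban: 131×169/390 = 56.767
  Cat C, Downtown: 99×221/390 = 56.100
  Cat C, Suburban: 99×169/390 = 42.900
  Cat D, Downtown: 60×221/390 = 34.000
  Cat D, Suburban: 60×169/390 = 26.000
Contributions (O − E)²/E:
  (22 − 56.667)²/56.667 = 21.2081
  (78 − 43.333)²/43.333 = 27.7341
  (81 − 74.233)²/74.233 = 0.6169
  (50 − 56.767)²/56.767 = 0.8067
  (71 − 56.100)²/56.100 = 3.9574
  (28 − 42.900)²/42.900 = 5.1751
  (47 − 34.000)²/34.000 = 4.9706
  (13 − 26.000)²/26.000 = 6.5000
χ² = 21.2081 + 27.7341 + 0.6169 + 0.8067 + 3.9574 + 5.1751 + 4.9706 + 6.5000 = 70.97

70.97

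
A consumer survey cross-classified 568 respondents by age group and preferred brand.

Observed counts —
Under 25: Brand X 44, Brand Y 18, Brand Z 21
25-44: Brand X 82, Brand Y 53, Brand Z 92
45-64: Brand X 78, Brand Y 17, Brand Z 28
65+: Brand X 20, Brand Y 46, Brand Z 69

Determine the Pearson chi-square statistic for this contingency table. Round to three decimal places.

72.444

Row totals: 83, 227, 123, 135. Column totals: 224, 134, 210. Grand total N = 568.
Expected counts (row total × column total / N):
  Under 25, Brand X: 83×224/568 = 32.7324
  Under 25, Brand Y: 83×134/568 = 19.5810
  Under 25, Brand Z: 83×210/568 = 30.6866
  25-44, Brand X: 227×224/568 = 89.5211
  25-44, Brand Y: 227×134/568 = 53.5528
  25-44, Brand Z: 227×210/568 = 83.9261
  45-64, Brand X: 123×224/568 = 48.5070
  45-64, Brand Y: 123×134/568 = 29.0176
  45-64, Brand Z: 123×210/568 = 45.4754
  65+, Brand X: 135×224/568 = 53.2394
  65+, Brand Y: 135×134/568 = 31.8486
  65+, Brand Z: 135×210/568 = 49.9120
Contributions (O − E)²/E:
  (44 − 32.7324)²/32.7324 = 3.8787
  (18 − 19.5810)²/19.5810 = 0.1277
  (21 − 30.6866)²/30.6866 = 3.0577
  (82 − 89.5211)²/89.5211 = 0.6319
  (53 − 53.5528)²/53.5528 = 0.0057
  (92 − 83.9261)²/83.9261 = 0.7767
  (78 − 48.5070)²/48.5070 = 17.9322
  (17 − 29.0176)²/29.0176 = 4.9771
  (28 − 45.4754)²/45.4754 = 6.7155
  (20 − 53.2394)²/53.2394 = 20.7526
  (46 − 31.8486)²/31.8486 = 6.2879
  (69 − 49.9120)²/49.9120 = 7.2999
χ² = 3.8787 + 0.1277 + 3.0577 + 0.6319 + 0.0057 + 0.7767 + 17.9322 + 4.9771 + 6.7155 + 20.7526 + 6.2879 + 7.2999 = 72.444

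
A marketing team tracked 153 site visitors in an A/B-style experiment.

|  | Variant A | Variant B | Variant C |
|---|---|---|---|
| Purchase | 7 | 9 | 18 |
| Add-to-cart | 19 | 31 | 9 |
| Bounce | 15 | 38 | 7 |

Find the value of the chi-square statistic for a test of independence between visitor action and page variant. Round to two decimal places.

25.77

Row totals: 34, 59, 60. Column totals: 41, 78, 34. Grand total N = 153.
Expected counts (row total × column total / N):
  Purchase, Variant A: 34×41/153 = 9.111
  Purchase, Variant B: 34×78/153 = 17.333
  Purchase, Variant C: 34×34/153 = 7.556
  Add-to-cart, Variant A: 59×41/153 = 15.810
  Add-to-cart, Variant B: 59×78/153 = 30.078
  Add-to-cart, Variant C: 59×34/153 = 13.111
  Bounce, Variant A: 60×41/153 = 16.078
  Bounce, Variant B: 60×78/153 = 30.588
  Bounce, Variant C: 60×34/153 = 13.333
Contributions (O − E)²/E:
  (7 − 9.111)²/9.111 = 0.4891
  (9 − 17.333)²/17.333 = 4.0062
  (18 − 7.556)²/7.556 = 14.4358
  (19 − 15.810)²/15.810 = 0.6436
  (31 − 30.078)²/30.078 = 0.0283
  (9 − 13.111)²/13.111 = 1.2890
  (15 − 16.078)²/16.078 = 0.0723
  (38 − 30.588)²/30.588 = 1.7961
  (7 − 13.333)²/13.333 = 3.0081
χ² = 0.4891 + 4.0062 + 14.4358 + 0.6436 + 0.0283 + 1.2890 + 0.0723 + 1.7961 + 3.0081 = 25.77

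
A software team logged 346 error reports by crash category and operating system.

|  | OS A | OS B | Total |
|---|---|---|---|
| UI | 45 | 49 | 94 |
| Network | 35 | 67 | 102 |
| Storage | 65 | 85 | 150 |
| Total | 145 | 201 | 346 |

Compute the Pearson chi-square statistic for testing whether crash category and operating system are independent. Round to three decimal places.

Grand total N = 346.
Expected counts (row total × column total / N):
  UI, OS A: 94×145/346 = 39.3931
  UI, OS B: 94×201/346 = 54.6069
  Network, OS A: 102×145/346 = 42.7457
  Network, OS B: 102×201/346 = 59.2543
  Storage, OS A: 150×145/346 = 62.8613
  Storage, OS B: 150×201/346 = 87.1387
Contributions (O − E)²/E:
  (45 − 39.3931)²/39.3931 = 0.7980
  (49 − 54.6069)²/54.6069 = 0.5757
  (35 − 42.7457)²/42.7457 = 1.4036
  (67 − 59.2543)²/59.2543 = 1.0125
  (65 − 62.8613)²/62.8613 = 0.0728
  (85 − 87.1387)²/87.1387 = 0.0525
χ² = 0.7980 + 0.5757 + 1.4036 + 1.0125 + 0.0728 + 0.0525 = 3.915

3.915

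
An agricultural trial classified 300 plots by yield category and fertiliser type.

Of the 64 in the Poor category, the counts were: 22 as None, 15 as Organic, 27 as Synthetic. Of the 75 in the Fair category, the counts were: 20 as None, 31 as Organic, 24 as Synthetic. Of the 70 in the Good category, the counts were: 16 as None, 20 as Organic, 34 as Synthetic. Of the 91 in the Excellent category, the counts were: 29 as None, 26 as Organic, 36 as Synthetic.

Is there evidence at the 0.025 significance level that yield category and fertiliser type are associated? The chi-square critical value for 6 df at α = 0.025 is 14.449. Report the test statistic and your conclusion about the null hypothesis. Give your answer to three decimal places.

8.588; fail to reject H₀

Row totals: 64, 75, 70, 91. Column totals: 87, 92, 121. Grand total N = 300.
Expected counts (row total × column total / N):
  Poor, None: 64×87/300 = 18.5600
  Poor, Organic: 64×92/300 = 19.6267
  Poor, Synthetic: 64×121/300 = 25.8133
  Fair, None: 75×87/300 = 21.7500
  Fair, Organic: 75×92/300 = 23.0000
  Fair, Synthetic: 75×121/300 = 30.2500
  Good, None: 70×87/300 = 20.3000
  Good, Organic: 70×92/300 = 21.4667
  Good, Synthetic: 70×121/300 = 28.2333
  Excellent, None: 91×87/300 = 26.3900
  Excellent, Organic: 91×92/300 = 27.9067
  Excellent, Synthetic: 91×121/300 = 36.7033
Contributions (O − E)²/E:
  (22 − 18.5600)²/18.5600 = 0.6376
  (15 − 19.6267)²/19.6267 = 1.0907
  (27 − 25.8133)²/25.8133 = 0.0546
  (20 − 21.7500)²/21.7500 = 0.1408
  (31 − 23.0000)²/23.0000 = 2.7826
  (24 − 30.2500)²/30.2500 = 1.2913
  (16 − 20.3000)²/20.3000 = 0.9108
  (20 − 21.4667)²/21.4667 = 0.1002
  (34 − 28.2333)²/28.2333 = 1.1779
  (29 − 26.3900)²/26.3900 = 0.2581
  (26 − 27.9067)²/27.9067 = 0.1303
  (36 − 36.7033)²/36.7033 = 0.0135
χ² = 0.6376 + 1.0907 + 0.0546 + 0.1408 + 2.7826 + 1.2913 + 0.9108 + 0.1002 + 1.1779 + 0.2581 + 0.1303 + 0.0135 = 8.588
df = (4−1)(3−1) = 6. Since 8.588 < 14.449, fail to reject the null hypothesis of independence at α = 0.025.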